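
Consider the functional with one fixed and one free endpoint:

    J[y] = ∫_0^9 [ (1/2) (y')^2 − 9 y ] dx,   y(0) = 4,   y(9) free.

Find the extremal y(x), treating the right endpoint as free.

The Lagrangian L = (1/2) (y')^2 − 9 y gives
    ∂L/∂y = −9,   ∂L/∂y' = y'.
Euler-Lagrange: d/dx(y') − (−9) = 0, i.e. y'' + 9 = 0, so
    y(x) = −(9/2) x^2 + C1 x + C2.
Fixed left endpoint y(0) = 4 ⇒ C2 = 4.
The right endpoint x = 9 is free, so the natural (transversality) condition is ∂L/∂y' |_{x=9} = 0, i.e. y'(9) = 0.
Compute y'(x) = −9 x + C1, so y'(9) = −81 + C1 = 0 ⇒ C1 = 81.
Therefore the extremal is
    y(x) = −(9/2) x^2 + 81 x + 4.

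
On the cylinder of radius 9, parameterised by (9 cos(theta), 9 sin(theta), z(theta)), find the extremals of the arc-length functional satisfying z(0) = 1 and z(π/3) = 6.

Parameterise the cylinder of radius R = 9 as
    r(θ) = (9 cos θ, 9 sin θ, z(θ)).
The arc-length element is
    ds = sqrt(81 + (dz/dθ)^2) dθ,
so the Lagrangian is L = sqrt(81 + z'^2).
L depends on z' only, not on z or θ, so ∂L/∂z = 0 and
    ∂L/∂z' = z' / sqrt(81 + z'^2).
The Euler-Lagrange equation gives
    d/dθ( z' / sqrt(81 + z'^2) ) = 0,
so z' is constant. Integrating once:
    z(θ) = a θ + b,
a helix on the cylinder (a straight line when the cylinder is unrolled). The constants a, b are determined by the endpoint conditions.
With endpoint conditions z(0) = 1 and z(π/3) = 6: from z(0) = b we get b = 1, and a·π/3 + 1 = 6 gives a = 15/π, so
    z(θ) = (15/π) θ + 1.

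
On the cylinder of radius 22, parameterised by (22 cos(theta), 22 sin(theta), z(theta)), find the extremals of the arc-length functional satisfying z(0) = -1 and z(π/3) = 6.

Parameterise the cylinder of radius R = 22 as
    r(θ) = (22 cos θ, 22 sin θ, z(θ)).
The arc-length element is
    ds = sqrt(484 + (dz/dθ)^2) dθ,
so the Lagrangian is L = sqrt(484 + z'^2).
L depends on z' only, not on z or θ, so ∂L/∂z = 0 and
    ∂L/∂z' = z' / sqrt(484 + z'^2).
The Euler-Lagrange equation gives
    d/dθ( z' / sqrt(484 + z'^2) ) = 0,
so z' is constant. Integrating once:
    z(θ) = a θ + b,
a helix on the cylinder (a straight line when the cylinder is unrolled). The constants a, b are determined by the endpoint conditions.
With endpoint conditions z(0) = -1 and z(π/3) = 6: from z(0) = b we get b = -1, and a·π/3 + -1 = 6 gives a = 21/π, so
    z(θ) = (21/π) θ − 1.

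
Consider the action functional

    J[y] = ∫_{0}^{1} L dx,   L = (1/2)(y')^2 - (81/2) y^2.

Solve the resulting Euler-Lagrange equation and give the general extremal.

The Lagrangian is L = (1/2)(y')^2 - (81/2) y^2.
∂L/∂y = -81y.
∂L/∂y' = y'.
The Euler-Lagrange equation d/dx(∂L/∂y') − ∂L/∂y = 0 becomes:
    y'' + 81 y = 0
General solution: y(x) = A sin(9x) + B cos(9x), where A and B are arbitrary constants fixed by the endpoint conditions.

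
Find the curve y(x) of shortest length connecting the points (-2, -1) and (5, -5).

Arc-length functional: J[y] = ∫ sqrt(1 + (y')^2) dx.
Lagrangian L = sqrt(1 + (y')^2) has no explicit y dependence, so ∂L/∂y = 0 and the Euler-Lagrange equation gives
    d/dx( y' / sqrt(1 + (y')^2) ) = 0  ⇒  y' / sqrt(1 + (y')^2) = const.
Hence y' is constant, so y(x) is affine.
Fitting the endpoints (-2, -1) and (5, -5):
    slope m = ((-5) − (-1)) / (5 − (-2)) = -4/7,
    intercept c = (-1) − m·(-2) = -15/7.
Extremal: y(x) = (-4/7) x - 15/7.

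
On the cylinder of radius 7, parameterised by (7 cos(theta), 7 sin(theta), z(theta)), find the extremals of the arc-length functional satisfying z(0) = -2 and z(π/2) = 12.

Parameterise the cylinder of radius R = 7 as
    r(θ) = (7 cos θ, 7 sin θ, z(θ)).
The arc-length element is
    ds = sqrt(49 + (dz/dθ)^2) dθ,
so the Lagrangian is L = sqrt(49 + z'^2).
L depends on z' only, not on z or θ, so ∂L/∂z = 0 and
    ∂L/∂z' = z' / sqrt(49 + z'^2).
The Euler-Lagrange equation gives
    d/dθ( z' / sqrt(49 + z'^2) ) = 0,
so z' is constant. Integrating once:
    z(θ) = a θ + b,
a helix on the cylinder (a straight line when the cylinder is unrolled). The constants a, b are determined by the endpoint conditions.
With endpoint conditions z(0) = -2 and z(π/2) = 12: from z(0) = b we get b = -2, and a·π/2 + -2 = 12 gives a = 28/π, so
    z(θ) = (28/π) θ − 2.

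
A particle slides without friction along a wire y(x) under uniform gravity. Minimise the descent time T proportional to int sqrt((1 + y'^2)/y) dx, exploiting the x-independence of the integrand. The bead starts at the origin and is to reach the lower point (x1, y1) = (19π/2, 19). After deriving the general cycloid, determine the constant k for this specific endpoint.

The Lagrangian L = sqrt((1 + y'^2) / y) has no explicit x dependence, so the Beltrami identity applies:
    L − y' ∂L/∂y' = C.
Compute ∂L/∂y' = y' / sqrt(y (1 + y'^2)).
Substitute:
    sqrt((1 + y'^2)/y) − y'·y' / sqrt(y (1 + y'^2))
    = (1 + y'^2) / sqrt(y (1 + y'^2)) − y'^2 / sqrt(y (1 + y'^2))
    = 1 / sqrt(y (1 + y'^2)) = C.
Squaring and rearranging gives the first integral
    y (1 + y'^2) = 1/C^2 =: k   (constant).
Solving this first-order ODE by the substitution
    y = (k/2)(1 − cos θ)
yields the cycloid parameterisation
    x(θ) = (k/2)(θ − sin θ),   y(θ) = (k/2)(1 − cos θ).
The constant k is fixed by the endpoint condition.
Now fit the given lower endpoint (x1, y1) = (19π/2, 19). At the bottom of the first arch (θ = π), the parametric equations give
    y(π) = (k/2)(1 − cos π) = k,
    x(π) = (k/2)(π − sin π) = kπ/2.
Matching y(π) = 19 gives k = 19, consistent with x(π) = 19π/2. Therefore the specific cycloid is
    x(θ) = (19/2)(θ − sin θ),   y(θ) = (19/2)(1 − cos θ).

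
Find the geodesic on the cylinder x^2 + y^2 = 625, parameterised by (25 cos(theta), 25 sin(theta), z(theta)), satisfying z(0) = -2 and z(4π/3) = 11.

Parameterise the cylinder of radius R = 25 as
    r(θ) = (25 cos θ, 25 sin θ, z(θ)).
The arc-length element is
    ds = sqrt(625 + (dz/dθ)^2) dθ,
so the Lagrangian is L = sqrt(625 + z'^2).
L depends on z' only, not on z or θ, so ∂L/∂z = 0 and
    ∂L/∂z' = z' / sqrt(625 + z'^2).
The Euler-Lagrange equation gives
    d/dθ( z' / sqrt(625 + z'^2) ) = 0,
so z' is constant. Integrating once:
    z(θ) = a θ + b,
a helix on the cylinder (a straight line when the cylinder is unrolled). The constants a, b are determined by the endpoint conditions.
With endpoint conditions z(0) = -2 and z(4π/3) = 11: from z(0) = b we get b = -2, and a·4π/3 + -2 = 11 gives a = 39/(4π), so
    z(θ) = (39/(4π)) θ − 2.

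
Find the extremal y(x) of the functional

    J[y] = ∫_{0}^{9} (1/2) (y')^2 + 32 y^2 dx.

The Lagrangian is L = (1/2) (y')^2 + 32 y^2.
Compute ∂L/∂y = 64y, ∂L/∂y' = y'.
The Euler-Lagrange equation d/dx(∂L/∂y') − ∂L/∂y = 0 reduces to
    y'' − 64 y = 0.
Its general solution is
    y(x) = A e^(8x) + B e^(−8x),
with A, B fixed by the endpoint conditions.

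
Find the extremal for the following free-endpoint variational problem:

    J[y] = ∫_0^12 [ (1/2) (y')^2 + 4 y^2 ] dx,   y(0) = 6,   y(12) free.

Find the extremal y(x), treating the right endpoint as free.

The Lagrangian L = (1/2) (y')^2 + 4 y^2 gives
    ∂L/∂y = 8 y,   ∂L/∂y' = y'.
Euler-Lagrange: y'' − 8 y = 0.
With k = sqrt(8), the general solution is
    y(x) = A cosh(sqrt(8) x) + B sinh(sqrt(8) x).
Fixed left endpoint y(0) = 6 ⇒ A = 6.
The right endpoint x = 12 is free, so the natural (transversality) condition is ∂L/∂y' |_{x=12} = 0, i.e. y'(12) = 0.
Compute y'(x) = A k sinh(k x) + B k cosh(k x), so
    y'(12) = A k sinh(k·12) + B k cosh(k·12) = 0
    ⇒ B = −A tanh(k·12) = − 6 tanh(sqrt(8)·12).
Therefore the extremal is
    y(x) = 6 cosh(sqrt(8) x) − 6 tanh(sqrt(8)·12) sinh(sqrt(8) x).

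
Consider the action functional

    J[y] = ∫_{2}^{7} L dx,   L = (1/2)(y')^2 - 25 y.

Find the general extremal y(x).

The Lagrangian is L = (1/2)(y')^2 - 25 y.
∂L/∂y = -25.
∂L/∂y' = y'.
The Euler-Lagrange equation d/dx(∂L/∂y') − ∂L/∂y = 0 becomes:
    y'' + 25 = 0
General solution: y(x) = -(25/2) x^2 + A x + B, where A and B are arbitrary constants fixed by the endpoint conditions.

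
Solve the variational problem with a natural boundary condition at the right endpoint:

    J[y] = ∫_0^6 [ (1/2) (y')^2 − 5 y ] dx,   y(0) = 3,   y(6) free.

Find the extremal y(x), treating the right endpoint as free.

The Lagrangian L = (1/2) (y')^2 − 5 y gives
    ∂L/∂y = −5,   ∂L/∂y' = y'.
Euler-Lagrange: d/dx(y') − (−5) = 0, i.e. y'' + 5 = 0, so
    y(x) = −(5/2) x^2 + C1 x + C2.
Fixed left endpoint y(0) = 3 ⇒ C2 = 3.
The right endpoint x = 6 is free, so the natural (transversality) condition is ∂L/∂y' |_{x=6} = 0, i.e. y'(6) = 0.
Compute y'(x) = −5 x + C1, so y'(6) = −30 + C1 = 0 ⇒ C1 = 30.
Therefore the extremal is
    y(x) = −(5/2) x^2 + 30 x + 3.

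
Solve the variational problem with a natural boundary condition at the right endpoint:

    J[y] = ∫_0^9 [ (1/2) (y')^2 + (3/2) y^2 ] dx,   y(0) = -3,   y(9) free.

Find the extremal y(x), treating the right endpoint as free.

The Lagrangian L = (1/2) (y')^2 + (3/2) y^2 gives
    ∂L/∂y = 3 y,   ∂L/∂y' = y'.
Euler-Lagrange: y'' − 3 y = 0.
With k = sqrt(3), the general solution is
    y(x) = A cosh(sqrt(3) x) + B sinh(sqrt(3) x).
Fixed left endpoint y(0) = -3 ⇒ A = -3.
The right endpoint x = 9 is free, so the natural (transversality) condition is ∂L/∂y' |_{x=9} = 0, i.e. y'(9) = 0.
Compute y'(x) = A k sinh(k x) + B k cosh(k x), so
    y'(9) = A k sinh(k·9) + B k cosh(k·9) = 0
    ⇒ B = −A tanh(k·9) = 3 tanh(sqrt(3)·9).
Therefore the extremal is
    y(x) = −3 cosh(sqrt(3) x) + 3 tanh(sqrt(3)·9) sinh(sqrt(3) x).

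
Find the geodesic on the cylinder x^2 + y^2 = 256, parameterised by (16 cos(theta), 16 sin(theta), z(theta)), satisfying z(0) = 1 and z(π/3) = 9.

Parameterise the cylinder of radius R = 16 as
    r(θ) = (16 cos θ, 16 sin θ, z(θ)).
The arc-length element is
    ds = sqrt(256 + (dz/dθ)^2) dθ,
so the Lagrangian is L = sqrt(256 + z'^2).
L depends on z' only, not on z or θ, so ∂L/∂z = 0 and
    ∂L/∂z' = z' / sqrt(256 + z'^2).
The Euler-Lagrange equation gives
    d/dθ( z' / sqrt(256 + z'^2) ) = 0,
so z' is constant. Integrating once:
    z(θ) = a θ + b,
a helix on the cylinder (a straight line when the cylinder is unrolled). The constants a, b are determined by the endpoint conditions.
With endpoint conditions z(0) = 1 and z(π/3) = 9: from z(0) = b we get b = 1, and a·π/3 + 1 = 9 gives a = 24/π, so
    z(θ) = (24/π) θ + 1.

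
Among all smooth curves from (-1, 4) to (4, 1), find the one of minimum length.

Arc-length functional: J[y] = ∫ sqrt(1 + (y')^2) dx.
Lagrangian L = sqrt(1 + (y')^2) has no explicit y dependence, so ∂L/∂y = 0 and the Euler-Lagrange equation gives
    d/dx( y' / sqrt(1 + (y')^2) ) = 0  ⇒  y' / sqrt(1 + (y')^2) = const.
Hence y' is constant, so y(x) is affine.
Fitting the endpoints (-1, 4) and (4, 1):
    slope m = (1 − 4) / (4 − (-1)) = -3/5,
    intercept c = 4 − m·(-1) = 17/5.
Extremal: y(x) = (-3/5) x + 17/5.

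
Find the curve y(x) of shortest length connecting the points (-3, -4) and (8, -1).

Arc-length functional: J[y] = ∫ sqrt(1 + (y')^2) dx.
Lagrangian L = sqrt(1 + (y')^2) has no explicit y dependence, so ∂L/∂y = 0 and the Euler-Lagrange equation gives
    d/dx( y' / sqrt(1 + (y')^2) ) = 0  ⇒  y' / sqrt(1 + (y')^2) = const.
Hence y' is constant, so y(x) is affine.
Fitting the endpoints (-3, -4) and (8, -1):
    slope m = ((-1) − (-4)) / (8 − (-3)) = 3/11,
    intercept c = (-4) − m·(-3) = -35/11.
Extremal: y(x) = (3/11) x - 35/11.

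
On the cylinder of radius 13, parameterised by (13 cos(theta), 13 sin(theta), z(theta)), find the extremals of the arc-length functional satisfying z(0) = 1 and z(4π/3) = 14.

Parameterise the cylinder of radius R = 13 as
    r(θ) = (13 cos θ, 13 sin θ, z(θ)).
The arc-length element is
    ds = sqrt(169 + (dz/dθ)^2) dθ,
so the Lagrangian is L = sqrt(169 + z'^2).
L depends on z' only, not on z or θ, so ∂L/∂z = 0 and
    ∂L/∂z' = z' / sqrt(169 + z'^2).
The Euler-Lagrange equation gives
    d/dθ( z' / sqrt(169 + z'^2) ) = 0,
so z' is constant. Integrating once:
    z(θ) = a θ + b,
a helix on the cylinder (a straight line when the cylinder is unrolled). The constants a, b are determined by the endpoint conditions.
With endpoint conditions z(0) = 1 and z(4π/3) = 14: from z(0) = b we get b = 1, and a·4π/3 + 1 = 14 gives a = 39/(4π), so
    z(θ) = (39/(4π)) θ + 1.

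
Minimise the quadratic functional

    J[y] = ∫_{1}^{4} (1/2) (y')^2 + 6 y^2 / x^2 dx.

The Lagrangian is L = (1/2) (y')^2 + 6 y^2 / x^2.
Compute ∂L/∂y = 12y/x^2, ∂L/∂y' = y'.
The Euler-Lagrange equation d/dx(∂L/∂y') − ∂L/∂y = 0 reduces to
    y'' − 12/x^2 · y = 0  (x > 0).
Its general solution is
    y(x) = A x^4 + B x^(-3),
with A, B fixed by the endpoint conditions.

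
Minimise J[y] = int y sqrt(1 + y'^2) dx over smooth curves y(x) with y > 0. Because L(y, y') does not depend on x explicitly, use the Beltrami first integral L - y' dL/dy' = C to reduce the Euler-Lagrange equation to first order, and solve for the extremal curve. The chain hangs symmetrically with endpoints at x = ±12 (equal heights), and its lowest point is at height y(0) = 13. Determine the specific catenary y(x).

The Lagrangian L(y, y') = y sqrt(1 + y'^2) has no explicit x dependence, so the Beltrami identity applies:
    L − y' ∂L/∂y' = C.
Compute ∂L/∂y' = y · y' / sqrt(1 + y'^2). Then
    L − y' ∂L/∂y'
    = y sqrt(1 + y'^2) − y · y'^2 / sqrt(1 + y'^2)
    = y (1 + y'^2 − y'^2) / sqrt(1 + y'^2)
    = y / sqrt(1 + y'^2) = C.
Squaring gives y^2 = C^2 (1 + y'^2), i.e.
    y'^2 = y^2 / C^2 − 1.
Separating variables,
    dy / sqrt(y^2 − C^2) = dx / C,
and integrating gives arccosh(y / C) = (x − a)/C, so
    y(x) = C cosh((x − a)/C),
the catenary. The constants C and a are fixed by the two endpoint conditions (and, for the hanging-chain problem, the length constraint selects C).
Now fit the given data. The endpoints x = ±12 are symmetric at equal height, so the catenary is even about its minimum: a = 0 and y(x) = C cosh(x/C). The lowest point is y(0) = C cosh(0) = C, and we are told y(0) = 13, so C = 13. Therefore
    y(x) = 13 cosh(x/13),
and at the endpoints
    y(±12) = 13 cosh(12/13).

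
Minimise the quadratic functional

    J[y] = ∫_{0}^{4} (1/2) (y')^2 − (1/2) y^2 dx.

The Lagrangian is L = (1/2) (y')^2 − (1/2) y^2.
Compute ∂L/∂y = -y, ∂L/∂y' = y'.
The Euler-Lagrange equation d/dx(∂L/∂y') − ∂L/∂y = 0 reduces to
    y'' + y = 0.
Its general solution is
    y(x) = A sin(x) + B cos(x),
with A, B fixed by the endpoint conditions.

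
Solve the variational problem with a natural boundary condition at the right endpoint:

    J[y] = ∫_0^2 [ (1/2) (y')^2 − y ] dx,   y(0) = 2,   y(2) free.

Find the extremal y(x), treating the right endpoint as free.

The Lagrangian L = (1/2) (y')^2 − y gives
    ∂L/∂y = −1,   ∂L/∂y' = y'.
Euler-Lagrange: d/dx(y') − (−1) = 0, i.e. y'' + 1 = 0, so
    y(x) = −(1/2) x^2 + C1 x + C2.
Fixed left endpoint y(0) = 2 ⇒ C2 = 2.
The right endpoint x = 2 is free, so the natural (transversality) condition is ∂L/∂y' |_{x=2} = 0, i.e. y'(2) = 0.
Compute y'(x) = −1 x + C1, so y'(2) = −2 + C1 = 0 ⇒ C1 = 2.
Therefore the extremal is
    y(x) = −x^2/2 + 2 x + 2.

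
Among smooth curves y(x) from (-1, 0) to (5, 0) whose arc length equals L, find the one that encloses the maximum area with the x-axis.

Set up the augmented Lagrangian using a multiplier λ for the length constraint:
    F(y, y') = y − λ sqrt(1 + y'^2).
F has no explicit x dependence, so the Beltrami identity yields a first integral
    F − y' ∂F/∂y' = C.
Compute ∂F/∂y' = −λ y' / sqrt(1 + y'^2). Then
    y − λ sqrt(1 + y'^2) + λ y'^2 / sqrt(1 + y'^2) = C
    ⇒  y − λ / sqrt(1 + y'^2) = C.
Solving for y' and integrating gives
    (x − a)^2 + (y − b)^2 = λ^2,
a circular arc of radius λ. The constants a, b are determined by the endpoint conditions y(-1) = y(5) = 0, and λ is fixed implicitly by the length constraint
    ∫_{-1}^{5} sqrt(1 + y'^2) dx = L.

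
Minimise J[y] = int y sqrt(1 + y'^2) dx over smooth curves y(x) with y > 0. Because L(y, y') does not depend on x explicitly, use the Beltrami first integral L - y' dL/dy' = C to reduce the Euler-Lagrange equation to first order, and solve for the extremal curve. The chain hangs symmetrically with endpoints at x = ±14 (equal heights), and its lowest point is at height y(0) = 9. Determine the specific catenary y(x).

The Lagrangian L(y, y') = y sqrt(1 + y'^2) has no explicit x dependence, so the Beltrami identity applies:
    L − y' ∂L/∂y' = C.
Compute ∂L/∂y' = y · y' / sqrt(1 + y'^2). Then
    L − y' ∂L/∂y'
    = y sqrt(1 + y'^2) − y · y'^2 / sqrt(1 + y'^2)
    = y (1 + y'^2 − y'^2) / sqrt(1 + y'^2)
    = y / sqrt(1 + y'^2) = C.
Squaring gives y^2 = C^2 (1 + y'^2), i.e.
    y'^2 = y^2 / C^2 − 1.
Separating variables,
    dy / sqrt(y^2 − C^2) = dx / C,
and integrating gives arccosh(y / C) = (x − a)/C, so
    y(x) = C cosh((x − a)/C),
the catenary. The constants C and a are fixed by the two endpoint conditions (and, for the hanging-chain problem, the length constraint selects C).
Now fit the given data. The endpoints x = ±14 are symmetric at equal height, so the catenary is even about its minimum: a = 0 and y(x) = C cosh(x/C). The lowest point is y(0) = C cosh(0) = C, and we are told y(0) = 9, so C = 9. Therefore
    y(x) = 9 cosh(x/9),
and at the endpoints
    y(±14) = 9 cosh(14/9).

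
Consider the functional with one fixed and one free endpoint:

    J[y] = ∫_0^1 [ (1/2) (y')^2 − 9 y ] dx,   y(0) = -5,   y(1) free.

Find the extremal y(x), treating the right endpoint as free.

The Lagrangian L = (1/2) (y')^2 − 9 y gives
    ∂L/∂y = −9,   ∂L/∂y' = y'.
Euler-Lagrange: d/dx(y') − (−9) = 0, i.e. y'' + 9 = 0, so
    y(x) = −(9/2) x^2 + C1 x + C2.
Fixed left endpoint y(0) = -5 ⇒ C2 = -5.
The right endpoint x = 1 is free, so the natural (transversality) condition is ∂L/∂y' |_{x=1} = 0, i.e. y'(1) = 0.
Compute y'(x) = −9 x + C1, so y'(1) = −9 + C1 = 0 ⇒ C1 = 9.
Therefore the extremal is
    y(x) = −(9/2) x^2 + 9 x − 5.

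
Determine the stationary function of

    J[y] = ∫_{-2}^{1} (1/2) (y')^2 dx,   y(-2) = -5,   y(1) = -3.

The Lagrangian is L = (1/2) (y')^2.
Compute ∂L/∂y = 0, ∂L/∂y' = y'.
The Euler-Lagrange equation d/dx(∂L/∂y') − ∂L/∂y = 0 reduces to
    y'' = 0.
Its general solution is
    y(x) = A x + B,
with A, B fixed by the endpoint conditions.
Applying the endpoint conditions y(-2) = -5 and y(1) = -3: solve A·-2 + B = -5 and A·1 + B = -3. Subtracting gives A(1 − -2) = -3 − -5, so A = 2/3, and B = -5 − A·-2 = -11/3. Therefore
    y(x) = (2/3) x - 11/3.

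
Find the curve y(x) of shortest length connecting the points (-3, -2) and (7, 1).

Arc-length functional: J[y] = ∫ sqrt(1 + (y')^2) dx.
Lagrangian L = sqrt(1 + (y')^2) has no explicit y dependence, so ∂L/∂y = 0 and the Euler-Lagrange equation gives
    d/dx( y' / sqrt(1 + (y')^2) ) = 0  ⇒  y' / sqrt(1 + (y')^2) = const.
Hence y' is constant, so y(x) is affine.
Fitting the endpoints (-3, -2) and (7, 1):
    slope m = (1 − (-2)) / (7 − (-3)) = 3/10,
    intercept c = (-2) − m·(-3) = -11/10.
Extremal: y(x) = (3/10) x - 11/10.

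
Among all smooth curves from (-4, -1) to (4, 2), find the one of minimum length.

Arc-length functional: J[y] = ∫ sqrt(1 + (y')^2) dx.
Lagrangian L = sqrt(1 + (y')^2) has no explicit y dependence, so ∂L/∂y = 0 and the Euler-Lagrange equation gives
    d/dx( y' / sqrt(1 + (y')^2) ) = 0  ⇒  y' / sqrt(1 + (y')^2) = const.
Hence y' is constant, so y(x) is affine.
Fitting the endpoints (-4, -1) and (4, 2):
    slope m = (2 − (-1)) / (4 − (-4)) = 3/8,
    intercept c = (-1) − m·(-4) = 1/2.
Extremal: y(x) = (3/8) x + 1/2.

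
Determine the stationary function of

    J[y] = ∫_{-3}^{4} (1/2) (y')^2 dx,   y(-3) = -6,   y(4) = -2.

The Lagrangian is L = (1/2) (y')^2.
Compute ∂L/∂y = 0, ∂L/∂y' = y'.
The Euler-Lagrange equation d/dx(∂L/∂y') − ∂L/∂y = 0 reduces to
    y'' = 0.
Its general solution is
    y(x) = A x + B,
with A, B fixed by the endpoint conditions.
Applying the endpoint conditions y(-3) = -6 and y(4) = -2: solve A·-3 + B = -6 and A·4 + B = -2. Subtracting gives A(4 − -3) = -2 − -6, so A = 4/7, and B = -6 − A·-3 = -30/7. Therefore
    y(x) = (4/7) x - 30/7.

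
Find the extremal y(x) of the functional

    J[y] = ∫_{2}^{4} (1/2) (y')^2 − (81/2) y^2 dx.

The Lagrangian is L = (1/2) (y')^2 − (81/2) y^2.
Compute ∂L/∂y = -81y, ∂L/∂y' = y'.
The Euler-Lagrange equation d/dx(∂L/∂y') − ∂L/∂y = 0 reduces to
    y'' + 81 y = 0.
Its general solution is
    y(x) = A sin(9x) + B cos(9x),
with A, B fixed by the endpoint conditions.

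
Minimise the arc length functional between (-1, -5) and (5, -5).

Arc-length functional: J[y] = ∫ sqrt(1 + (y')^2) dx.
Lagrangian L = sqrt(1 + (y')^2) has no explicit y dependence, so ∂L/∂y = 0 and the Euler-Lagrange equation gives
    d/dx( y' / sqrt(1 + (y')^2) ) = 0  ⇒  y' / sqrt(1 + (y')^2) = const.
Hence y' is constant, so y(x) is affine.
Fitting the endpoints (-1, -5) and (5, -5):
    slope m = ((-5) − (-5)) / (5 − (-1)) = 0,
    intercept c = (-5) − m·(-1) = -5.
Extremal: y(x) = -5.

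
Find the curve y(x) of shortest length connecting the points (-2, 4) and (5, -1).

Arc-length functional: J[y] = ∫ sqrt(1 + (y')^2) dx.
Lagrangian L = sqrt(1 + (y')^2) has no explicit y dependence, so ∂L/∂y = 0 and the Euler-Lagrange equation gives
    d/dx( y' / sqrt(1 + (y')^2) ) = 0  ⇒  y' / sqrt(1 + (y')^2) = const.
Hence y' is constant, so y(x) is affine.
Fitting the endpoints (-2, 4) and (5, -1):
    slope m = ((-1) − 4) / (5 − (-2)) = -5/7,
    intercept c = 4 − m·(-2) = 18/7.
Extremal: y(x) = (-5/7) x + 18/7.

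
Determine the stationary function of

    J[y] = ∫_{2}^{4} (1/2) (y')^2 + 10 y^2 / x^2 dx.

The Lagrangian is L = (1/2) (y')^2 + 10 y^2 / x^2.
Compute ∂L/∂y = 20y/x^2, ∂L/∂y' = y'.
The Euler-Lagrange equation d/dx(∂L/∂y') − ∂L/∂y = 0 reduces to
    y'' − 20/x^2 · y = 0  (x > 0).
Its general solution is
    y(x) = A x^5 + B x^(-4),
with A, B fixed by the endpoint conditions.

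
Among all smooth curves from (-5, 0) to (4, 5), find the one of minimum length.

Arc-length functional: J[y] = ∫ sqrt(1 + (y')^2) dx.
Lagrangian L = sqrt(1 + (y')^2) has no explicit y dependence, so ∂L/∂y = 0 and the Euler-Lagrange equation gives
    d/dx( y' / sqrt(1 + (y')^2) ) = 0  ⇒  y' / sqrt(1 + (y')^2) = const.
Hence y' is constant, so y(x) is affine.
Fitting the endpoints (-5, 0) and (4, 5):
    slope m = (5 − 0) / (4 − (-5)) = 5/9,
    intercept c = 0 − m·(-5) = 25/9.
Extremal: y(x) = (5/9) x + 25/9.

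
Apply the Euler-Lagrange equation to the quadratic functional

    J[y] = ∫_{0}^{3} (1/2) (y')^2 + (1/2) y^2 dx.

The Lagrangian is L = (1/2) (y')^2 + (1/2) y^2.
Compute ∂L/∂y = y, ∂L/∂y' = y'.
The Euler-Lagrange equation d/dx(∂L/∂y') − ∂L/∂y = 0 reduces to
    y'' − y = 0.
Its general solution is
    y(x) = A e^x + B e^(−x),
with A, B fixed by the endpoint conditions.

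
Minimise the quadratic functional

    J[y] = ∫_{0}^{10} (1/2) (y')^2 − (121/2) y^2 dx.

The Lagrangian is L = (1/2) (y')^2 − (121/2) y^2.
Compute ∂L/∂y = -121y, ∂L/∂y' = y'.
The Euler-Lagrange equation d/dx(∂L/∂y') − ∂L/∂y = 0 reduces to
    y'' + 121 y = 0.
Its general solution is
    y(x) = A sin(11x) + B cos(11x),
with A, B fixed by the endpoint conditions.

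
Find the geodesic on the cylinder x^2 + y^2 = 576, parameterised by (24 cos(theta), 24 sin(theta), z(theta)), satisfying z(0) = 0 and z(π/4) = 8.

Parameterise the cylinder of radius R = 24 as
    r(θ) = (24 cos θ, 24 sin θ, z(θ)).
The arc-length element is
    ds = sqrt(576 + (dz/dθ)^2) dθ,
so the Lagrangian is L = sqrt(576 + z'^2).
L depends on z' only, not on z or θ, so ∂L/∂z = 0 and
    ∂L/∂z' = z' / sqrt(576 + z'^2).
The Euler-Lagrange equation gives
    d/dθ( z' / sqrt(576 + z'^2) ) = 0,
so z' is constant. Integrating once:
    z(θ) = a θ + b,
a helix on the cylinder (a straight line when the cylinder is unrolled). The constants a, b are determined by the endpoint conditions.
With endpoint conditions z(0) = 0 and z(π/4) = 8: from z(0) = b we get b = 0, and a·π/4 + 0 = 8 gives a = 32/π, so
    z(θ) = (32/π) θ.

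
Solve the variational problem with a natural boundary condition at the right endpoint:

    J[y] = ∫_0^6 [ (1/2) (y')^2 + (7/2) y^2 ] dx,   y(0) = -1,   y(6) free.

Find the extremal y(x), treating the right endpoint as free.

The Lagrangian L = (1/2) (y')^2 + (7/2) y^2 gives
    ∂L/∂y = 7 y,   ∂L/∂y' = y'.
Euler-Lagrange: y'' − 7 y = 0.
With k = sqrt(7), the general solution is
    y(x) = A cosh(sqrt(7) x) + B sinh(sqrt(7) x).
Fixed left endpoint y(0) = -1 ⇒ A = -1.
The right endpoint x = 6 is free, so the natural (transversality) condition is ∂L/∂y' |_{x=6} = 0, i.e. y'(6) = 0.
Compute y'(x) = A k sinh(k x) + B k cosh(k x), so
    y'(6) = A k sinh(k·6) + B k cosh(k·6) = 0
    ⇒ B = −A tanh(k·6) = tanh(sqrt(7)·6).
Therefore the extremal is
    y(x) = −cosh(sqrt(7) x) + tanh(sqrt(7)·6) sinh(sqrt(7) x).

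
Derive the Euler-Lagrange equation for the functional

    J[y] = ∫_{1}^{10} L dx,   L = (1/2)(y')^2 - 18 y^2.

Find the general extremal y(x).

The Lagrangian is L = (1/2)(y')^2 - 18 y^2.
∂L/∂y = -36y.
∂L/∂y' = y'.
The Euler-Lagrange equation d/dx(∂L/∂y') − ∂L/∂y = 0 becomes:
    y'' + 36 y = 0
General solution: y(x) = A sin(6x) + B cos(6x), where A and B are arbitrary constants fixed by the endpoint conditions.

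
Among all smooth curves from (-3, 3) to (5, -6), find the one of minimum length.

Arc-length functional: J[y] = ∫ sqrt(1 + (y')^2) dx.
Lagrangian L = sqrt(1 + (y')^2) has no explicit y dependence, so ∂L/∂y = 0 and the Euler-Lagrange equation gives
    d/dx( y' / sqrt(1 + (y')^2) ) = 0  ⇒  y' / sqrt(1 + (y')^2) = const.
Hence y' is constant, so y(x) is affine.
Fitting the endpoints (-3, 3) and (5, -6):
    slope m = ((-6) − 3) / (5 − (-3)) = -9/8,
    intercept c = 3 − m·(-3) = -3/8.
Extremal: y(x) = (-9/8) x - 3/8.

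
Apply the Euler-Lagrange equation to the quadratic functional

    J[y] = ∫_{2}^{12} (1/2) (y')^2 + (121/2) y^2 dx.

The Lagrangian is L = (1/2) (y')^2 + (121/2) y^2.
Compute ∂L/∂y = 121y, ∂L/∂y' = y'.
The Euler-Lagrange equation d/dx(∂L/∂y') − ∂L/∂y = 0 reduces to
    y'' − 121 y = 0.
Its general solution is
    y(x) = A e^(11x) + B e^(−11x),
with A, B fixed by the endpoint conditions.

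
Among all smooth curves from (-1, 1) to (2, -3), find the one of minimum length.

Arc-length functional: J[y] = ∫ sqrt(1 + (y')^2) dx.
Lagrangian L = sqrt(1 + (y')^2) has no explicit y dependence, so ∂L/∂y = 0 and the Euler-Lagrange equation gives
    d/dx( y' / sqrt(1 + (y')^2) ) = 0  ⇒  y' / sqrt(1 + (y')^2) = const.
Hence y' is constant, so y(x) is affine.
Fitting the endpoints (-1, 1) and (2, -3):
    slope m = ((-3) − 1) / (2 − (-1)) = -4/3,
    intercept c = 1 − m·(-1) = -1/3.
Extremal: y(x) = (-4/3) x - 1/3.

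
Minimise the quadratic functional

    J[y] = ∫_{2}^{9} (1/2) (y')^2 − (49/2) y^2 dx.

The Lagrangian is L = (1/2) (y')^2 − (49/2) y^2.
Compute ∂L/∂y = -49y, ∂L/∂y' = y'.
The Euler-Lagrange equation d/dx(∂L/∂y') − ∂L/∂y = 0 reduces to
    y'' + 49 y = 0.
Its general solution is
    y(x) = A sin(7x) + B cos(7x),
with A, B fixed by the endpoint conditions.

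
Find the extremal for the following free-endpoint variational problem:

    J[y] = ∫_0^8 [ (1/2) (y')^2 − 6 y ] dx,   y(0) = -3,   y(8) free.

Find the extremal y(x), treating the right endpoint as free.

The Lagrangian L = (1/2) (y')^2 − 6 y gives
    ∂L/∂y = −6,   ∂L/∂y' = y'.
Euler-Lagrange: d/dx(y') − (−6) = 0, i.e. y'' + 6 = 0, so
    y(x) = −(6/2) x^2 + C1 x + C2.
Fixed left endpoint y(0) = -3 ⇒ C2 = -3.
The right endpoint x = 8 is free, so the natural (transversality) condition is ∂L/∂y' |_{x=8} = 0, i.e. y'(8) = 0.
Compute y'(x) = −6 x + C1, so y'(8) = −48 + C1 = 0 ⇒ C1 = 48.
Therefore the extremal is
    y(x) = −3 x^2 + 48 x − 3.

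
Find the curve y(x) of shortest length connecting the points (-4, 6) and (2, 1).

Arc-length functional: J[y] = ∫ sqrt(1 + (y')^2) dx.
Lagrangian L = sqrt(1 + (y')^2) has no explicit y dependence, so ∂L/∂y = 0 and the Euler-Lagrange equation gives
    d/dx( y' / sqrt(1 + (y')^2) ) = 0  ⇒  y' / sqrt(1 + (y')^2) = const.
Hence y' is constant, so y(x) is affine.
Fitting the endpoints (-4, 6) and (2, 1):
    slope m = (1 − 6) / (2 − (-4)) = -5/6,
    intercept c = 6 − m·(-4) = 8/3.
Extremal: y(x) = (-5/6) x + 8/3.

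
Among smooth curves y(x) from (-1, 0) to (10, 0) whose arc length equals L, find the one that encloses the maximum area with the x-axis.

Set up the augmented Lagrangian using a multiplier λ for the length constraint:
    F(y, y') = y − λ sqrt(1 + y'^2).
F has no explicit x dependence, so the Beltrami identity yields a first integral
    F − y' ∂F/∂y' = C.
Compute ∂F/∂y' = −λ y' / sqrt(1 + y'^2). Then
    y − λ sqrt(1 + y'^2) + λ y'^2 / sqrt(1 + y'^2) = C
    ⇒  y − λ / sqrt(1 + y'^2) = C.
Solving for y' and integrating gives
    (x − a)^2 + (y − b)^2 = λ^2,
a circular arc of radius λ. The constants a, b are determined by the endpoint conditions y(-1) = y(10) = 0, and λ is fixed implicitly by the length constraint
    ∫_{-1}^{10} sqrt(1 + y'^2) dx = L.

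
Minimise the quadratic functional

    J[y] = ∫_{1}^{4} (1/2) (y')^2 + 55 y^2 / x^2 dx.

The Lagrangian is L = (1/2) (y')^2 + 55 y^2 / x^2.
Compute ∂L/∂y = 110y/x^2, ∂L/∂y' = y'.
The Euler-Lagrange equation d/dx(∂L/∂y') − ∂L/∂y = 0 reduces to
    y'' − 110/x^2 · y = 0  (x > 0).
Its general solution is
    y(x) = A x^11 + B x^(-10),
with A, B fixed by the endpoint conditions.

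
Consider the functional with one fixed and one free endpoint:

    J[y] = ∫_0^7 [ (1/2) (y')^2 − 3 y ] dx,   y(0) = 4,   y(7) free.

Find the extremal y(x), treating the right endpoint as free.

The Lagrangian L = (1/2) (y')^2 − 3 y gives
    ∂L/∂y = −3,   ∂L/∂y' = y'.
Euler-Lagrange: d/dx(y') − (−3) = 0, i.e. y'' + 3 = 0, so
    y(x) = −(3/2) x^2 + C1 x + C2.
Fixed left endpoint y(0) = 4 ⇒ C2 = 4.
The right endpoint x = 7 is free, so the natural (transversality) condition is ∂L/∂y' |_{x=7} = 0, i.e. y'(7) = 0.
Compute y'(x) = −3 x + C1, so y'(7) = −21 + C1 = 0 ⇒ C1 = 21.
Therefore the extremal is
    y(x) = −(3/2) x^2 + 21 x + 4.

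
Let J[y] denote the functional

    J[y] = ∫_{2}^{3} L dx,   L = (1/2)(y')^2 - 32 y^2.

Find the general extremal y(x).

The Lagrangian is L = (1/2)(y')^2 - 32 y^2.
∂L/∂y = -64y.
∂L/∂y' = y'.
The Euler-Lagrange equation d/dx(∂L/∂y') − ∂L/∂y = 0 becomes:
    y'' + 64 y = 0
General solution: y(x) = A sin(8x) + B cos(8x), where A and B are arbitrary constants fixed by the endpoint conditions.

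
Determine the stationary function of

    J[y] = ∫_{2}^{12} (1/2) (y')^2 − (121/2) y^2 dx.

The Lagrangian is L = (1/2) (y')^2 − (121/2) y^2.
Compute ∂L/∂y = -121y, ∂L/∂y' = y'.
The Euler-Lagrange equation d/dx(∂L/∂y') − ∂L/∂y = 0 reduces to
    y'' + 121 y = 0.
Its general solution is
    y(x) = A sin(11x) + B cos(11x),
with A, B fixed by the endpoint conditions.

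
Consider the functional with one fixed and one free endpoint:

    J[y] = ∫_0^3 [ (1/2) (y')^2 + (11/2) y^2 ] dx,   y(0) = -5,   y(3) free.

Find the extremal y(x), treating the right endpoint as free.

The Lagrangian L = (1/2) (y')^2 + (11/2) y^2 gives
    ∂L/∂y = 11 y,   ∂L/∂y' = y'.
Euler-Lagrange: y'' − 11 y = 0.
With k = sqrt(11), the general solution is
    y(x) = A cosh(sqrt(11) x) + B sinh(sqrt(11) x).
Fixed left endpoint y(0) = -5 ⇒ A = -5.
The right endpoint x = 3 is free, so the natural (transversality) condition is ∂L/∂y' |_{x=3} = 0, i.e. y'(3) = 0.
Compute y'(x) = A k sinh(k x) + B k cosh(k x), so
    y'(3) = A k sinh(k·3) + B k cosh(k·3) = 0
    ⇒ B = −A tanh(k·3) = 5 tanh(sqrt(11)·3).
Therefore the extremal is
    y(x) = −5 cosh(sqrt(11) x) + 5 tanh(sqrt(11)·3) sinh(sqrt(11) x).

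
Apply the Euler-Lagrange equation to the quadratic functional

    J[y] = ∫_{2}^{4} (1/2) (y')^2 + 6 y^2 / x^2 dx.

The Lagrangian is L = (1/2) (y')^2 + 6 y^2 / x^2.
Compute ∂L/∂y = 12y/x^2, ∂L/∂y' = y'.
The Euler-Lagrange equation d/dx(∂L/∂y') − ∂L/∂y = 0 reduces to
    y'' − 12/x^2 · y = 0  (x > 0).
Its general solution is
    y(x) = A x^4 + B x^(-3),
with A, B fixed by the endpoint conditions.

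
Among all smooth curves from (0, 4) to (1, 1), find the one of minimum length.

Arc-length functional: J[y] = ∫ sqrt(1 + (y')^2) dx.
Lagrangian L = sqrt(1 + (y')^2) has no explicit y dependence, so ∂L/∂y = 0 and the Euler-Lagrange equation gives
    d/dx( y' / sqrt(1 + (y')^2) ) = 0  ⇒  y' / sqrt(1 + (y')^2) = const.
Hence y' is constant, so y(x) is affine.
Fitting the endpoints (0, 4) and (1, 1):
    slope m = (1 − 4) / (1 − 0) = -3,
    intercept c = 4 − m·0 = 4.
Extremal: y(x) = -3 x + 4.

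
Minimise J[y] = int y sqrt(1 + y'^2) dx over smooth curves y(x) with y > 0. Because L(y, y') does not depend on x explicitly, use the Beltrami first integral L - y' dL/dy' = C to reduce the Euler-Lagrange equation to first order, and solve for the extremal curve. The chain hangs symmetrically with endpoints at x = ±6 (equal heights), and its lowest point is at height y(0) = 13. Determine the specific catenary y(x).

The Lagrangian L(y, y') = y sqrt(1 + y'^2) has no explicit x dependence, so the Beltrami identity applies:
    L − y' ∂L/∂y' = C.
Compute ∂L/∂y' = y · y' / sqrt(1 + y'^2). Then
    L − y' ∂L/∂y'
    = y sqrt(1 + y'^2) − y · y'^2 / sqrt(1 + y'^2)
    = y (1 + y'^2 − y'^2) / sqrt(1 + y'^2)
    = y / sqrt(1 + y'^2) = C.
Squaring gives y^2 = C^2 (1 + y'^2), i.e.
    y'^2 = y^2 / C^2 − 1.
Separating variables,
    dy / sqrt(y^2 − C^2) = dx / C,
and integrating gives arccosh(y / C) = (x − a)/C, so
    y(x) = C cosh((x − a)/C),
the catenary. The constants C and a are fixed by the two endpoint conditions (and, for the hanging-chain problem, the length constraint selects C).
Now fit the given data. The endpoints x = ±6 are symmetric at equal height, so the catenary is even about its minimum: a = 0 and y(x) = C cosh(x/C). The lowest point is y(0) = C cosh(0) = C, and we are told y(0) = 13, so C = 13. Therefore
    y(x) = 13 cosh(x/13),
and at the endpoints
    y(±6) = 13 cosh(6/13).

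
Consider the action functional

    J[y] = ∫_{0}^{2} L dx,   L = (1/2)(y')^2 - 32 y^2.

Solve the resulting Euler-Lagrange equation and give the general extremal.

The Lagrangian is L = (1/2)(y')^2 - 32 y^2.
∂L/∂y = -64y.
∂L/∂y' = y'.
The Euler-Lagrange equation d/dx(∂L/∂y') − ∂L/∂y = 0 becomes:
    y'' + 64 y = 0
General solution: y(x) = A sin(8x) + B cos(8x), where A and B are arbitrary constants fixed by the endpoint conditions.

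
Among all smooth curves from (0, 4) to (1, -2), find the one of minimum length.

Arc-length functional: J[y] = ∫ sqrt(1 + (y')^2) dx.
Lagrangian L = sqrt(1 + (y')^2) has no explicit y dependence, so ∂L/∂y = 0 and the Euler-Lagrange equation gives
    d/dx( y' / sqrt(1 + (y')^2) ) = 0  ⇒  y' / sqrt(1 + (y')^2) = const.
Hence y' is constant, so y(x) is affine.
Fitting the endpoints (0, 4) and (1, -2):
    slope m = ((-2) − 4) / (1 − 0) = -6,
    intercept c = 4 − m·0 = 4.
Extremal: y(x) = -6 x + 4.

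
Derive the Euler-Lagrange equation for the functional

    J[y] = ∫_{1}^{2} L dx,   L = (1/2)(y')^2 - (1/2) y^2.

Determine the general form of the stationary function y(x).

The Lagrangian is L = (1/2)(y')^2 - (1/2) y^2.
∂L/∂y = -y.
∂L/∂y' = y'.
The Euler-Lagrange equation d/dx(∂L/∂y') − ∂L/∂y = 0 becomes:
    y'' + y = 0
General solution: y(x) = A sin(x) + B cos(x), where A and B are arbitrary constants fixed by the endpoint conditions.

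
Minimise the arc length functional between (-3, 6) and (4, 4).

Arc-length functional: J[y] = ∫ sqrt(1 + (y')^2) dx.
Lagrangian L = sqrt(1 + (y')^2) has no explicit y dependence, so ∂L/∂y = 0 and the Euler-Lagrange equation gives
    d/dx( y' / sqrt(1 + (y')^2) ) = 0  ⇒  y' / sqrt(1 + (y')^2) = const.
Hence y' is constant, so y(x) is affine.
Fitting the endpoints (-3, 6) and (4, 4):
    slope m = (4 − 6) / (4 − (-3)) = -2/7,
    intercept c = 6 − m·(-3) = 36/7.
Extremal: y(x) = (-2/7) x + 36/7.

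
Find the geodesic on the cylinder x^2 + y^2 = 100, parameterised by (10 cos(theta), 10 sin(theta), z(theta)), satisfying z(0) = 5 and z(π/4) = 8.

Parameterise the cylinder of radius R = 10 as
    r(θ) = (10 cos θ, 10 sin θ, z(θ)).
The arc-length element is
    ds = sqrt(100 + (dz/dθ)^2) dθ,
so the Lagrangian is L = sqrt(100 + z'^2).
L depends on z' only, not on z or θ, so ∂L/∂z = 0 and
    ∂L/∂z' = z' / sqrt(100 + z'^2).
The Euler-Lagrange equation gives
    d/dθ( z' / sqrt(100 + z'^2) ) = 0,
so z' is constant. Integrating once:
    z(θ) = a θ + b,
a helix on the cylinder (a straight line when the cylinder is unrolled). The constants a, b are determined by the endpoint conditions.
With endpoint conditions z(0) = 5 and z(π/4) = 8: from z(0) = b we get b = 5, and a·π/4 + 5 = 8 gives a = 12/π, so
    z(θ) = (12/π) θ + 5.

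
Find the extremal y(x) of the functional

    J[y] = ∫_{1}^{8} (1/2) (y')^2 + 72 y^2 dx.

The Lagrangian is L = (1/2) (y')^2 + 72 y^2.
Compute ∂L/∂y = 144y, ∂L/∂y' = y'.
The Euler-Lagrange equation d/dx(∂L/∂y') − ∂L/∂y = 0 reduces to
    y'' − 144 y = 0.
Its general solution is
    y(x) = A e^(12x) + B e^(−12x),
with A, B fixed by the endpoint conditions.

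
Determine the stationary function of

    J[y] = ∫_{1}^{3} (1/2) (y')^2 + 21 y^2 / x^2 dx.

The Lagrangian is L = (1/2) (y')^2 + 21 y^2 / x^2.
Compute ∂L/∂y = 42y/x^2, ∂L/∂y' = y'.
The Euler-Lagrange equation d/dx(∂L/∂y') − ∂L/∂y = 0 reduces to
    y'' − 42/x^2 · y = 0  (x > 0).
Its general solution is
    y(x) = A x^7 + B x^(-6),
with A, B fixed by the endpoint conditions.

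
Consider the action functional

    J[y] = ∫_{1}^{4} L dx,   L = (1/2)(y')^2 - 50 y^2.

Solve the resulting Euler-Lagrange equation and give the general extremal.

The Lagrangian is L = (1/2)(y')^2 - 50 y^2.
∂L/∂y = -100y.
∂L/∂y' = y'.
The Euler-Lagrange equation d/dx(∂L/∂y') − ∂L/∂y = 0 becomes:
    y'' + 100 y = 0
General solution: y(x) = A sin(10x) + B cos(10x), where A and B are arbitrary constants fixed by the endpoint conditions.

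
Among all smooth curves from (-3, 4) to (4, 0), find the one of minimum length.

Arc-length functional: J[y] = ∫ sqrt(1 + (y')^2) dx.
Lagrangian L = sqrt(1 + (y')^2) has no explicit y dependence, so ∂L/∂y = 0 and the Euler-Lagrange equation gives
    d/dx( y' / sqrt(1 + (y')^2) ) = 0  ⇒  y' / sqrt(1 + (y')^2) = const.
Hence y' is constant, so y(x) is affine.
Fitting the endpoints (-3, 4) and (4, 0):
    slope m = (0 − 4) / (4 − (-3)) = -4/7,
    intercept c = 4 − m·(-3) = 16/7.
Extremal: y(x) = (-4/7) x + 16/7.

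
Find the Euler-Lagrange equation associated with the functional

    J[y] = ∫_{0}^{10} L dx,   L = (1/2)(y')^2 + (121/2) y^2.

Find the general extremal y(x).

The Lagrangian is L = (1/2)(y')^2 + (121/2) y^2.
∂L/∂y = 121y.
∂L/∂y' = y'.
The Euler-Lagrange equation d/dx(∂L/∂y') − ∂L/∂y = 0 becomes:
    y'' - 121 y = 0
General solution: y(x) = A e^(11x) + B e^(-11x), where A and B are arbitrary constants fixed by the endpoint conditions.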